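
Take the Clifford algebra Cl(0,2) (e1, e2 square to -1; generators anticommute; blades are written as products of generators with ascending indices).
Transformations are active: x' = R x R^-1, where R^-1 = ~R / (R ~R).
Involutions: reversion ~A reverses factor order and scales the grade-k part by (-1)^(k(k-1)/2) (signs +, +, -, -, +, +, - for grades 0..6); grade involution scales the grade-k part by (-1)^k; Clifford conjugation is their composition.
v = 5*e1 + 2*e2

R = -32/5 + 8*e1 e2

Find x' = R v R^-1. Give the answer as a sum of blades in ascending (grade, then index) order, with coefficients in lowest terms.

~R = -32/5 - 8*e1 e2, and R ~R = 2624/25, so R^-1 = ~R / (2624/25).
R v = -48*e1 + 136/5*e2
Answer: 35/41*e1 - 218/41*e2


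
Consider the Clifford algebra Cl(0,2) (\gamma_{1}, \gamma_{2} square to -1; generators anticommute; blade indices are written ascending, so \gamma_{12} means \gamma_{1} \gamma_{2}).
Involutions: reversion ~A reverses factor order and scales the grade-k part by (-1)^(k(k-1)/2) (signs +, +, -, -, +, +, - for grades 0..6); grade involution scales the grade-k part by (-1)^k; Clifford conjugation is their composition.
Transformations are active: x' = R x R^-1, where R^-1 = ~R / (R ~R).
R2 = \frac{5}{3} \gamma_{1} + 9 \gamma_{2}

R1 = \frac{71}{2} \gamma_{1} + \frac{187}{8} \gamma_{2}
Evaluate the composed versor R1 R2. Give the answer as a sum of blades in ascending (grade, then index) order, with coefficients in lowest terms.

Distribute over the terms of R1 (each basis-blade product reordered to ascending indices, repeated generators contracted through their squares):
(\frac{71}{2} \gamma_{1}) R2 = -\frac{355}{6} + \frac{639}{2} \gamma_{12}
(\frac{187}{8} \gamma_{2}) R2 = -\frac{1683}{8} - \frac{935}{24} \gamma_{12}
Summing the partial products and collecting blades:
Answer: -\frac{6469}{24} + \frac{6733}{24} \gamma_{12}


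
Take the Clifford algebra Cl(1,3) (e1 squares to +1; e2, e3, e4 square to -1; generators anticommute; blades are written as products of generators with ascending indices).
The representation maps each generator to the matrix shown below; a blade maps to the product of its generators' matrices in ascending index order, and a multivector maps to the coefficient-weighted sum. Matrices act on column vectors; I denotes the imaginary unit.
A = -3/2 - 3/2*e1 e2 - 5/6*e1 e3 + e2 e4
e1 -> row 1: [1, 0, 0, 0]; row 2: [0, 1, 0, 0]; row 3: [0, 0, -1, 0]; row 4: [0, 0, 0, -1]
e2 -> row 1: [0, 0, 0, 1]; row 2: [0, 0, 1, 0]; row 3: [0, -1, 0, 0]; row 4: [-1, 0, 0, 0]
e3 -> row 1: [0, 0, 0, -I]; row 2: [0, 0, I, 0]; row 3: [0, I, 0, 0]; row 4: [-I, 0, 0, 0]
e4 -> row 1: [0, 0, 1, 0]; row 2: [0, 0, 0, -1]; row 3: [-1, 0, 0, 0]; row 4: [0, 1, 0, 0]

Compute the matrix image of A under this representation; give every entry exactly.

Bivector images (products of the table entries): rho(e1 e2) = rho(e1)rho(e2) = row 1: [0, 0, 0, 1]; row 2: [0, 0, 1, 0]; row 3: [0, 1, 0, 0]; row 4: [1, 0, 0, 0]; rho(e1 e3) = rho(e1)rho(e3) = row 1: [0, 0, 0, -I]; row 2: [0, 0, I, 0]; row 3: [0, -I, 0, 0]; row 4: [I, 0, 0, 0]; rho(e2 e4) = rho(e2)rho(e4) = row 1: [0, 1, 0, 0]; row 2: [-1, 0, 0, 0]; row 3: [0, 0, 0, 1]; row 4: [0, 0, -1, 0].
M = (-3/2)*1 + (-3/2)*rho(e1 e2) + (-5/6)*rho(e1 e3) + (1)*rho(e2 e4), summed entrywise (1 is the identity matrix):
Answer: row 1: [-3/2, 1, 0, -3/2 + 5*I/6]; row 2: [-1, -3/2, -3/2 - 5*I/6, 0]; row 3: [0, -3/2 + 5*I/6, -3/2, 1]; row 4: [-3/2 - 5*I/6, 0, -1, -3/2]


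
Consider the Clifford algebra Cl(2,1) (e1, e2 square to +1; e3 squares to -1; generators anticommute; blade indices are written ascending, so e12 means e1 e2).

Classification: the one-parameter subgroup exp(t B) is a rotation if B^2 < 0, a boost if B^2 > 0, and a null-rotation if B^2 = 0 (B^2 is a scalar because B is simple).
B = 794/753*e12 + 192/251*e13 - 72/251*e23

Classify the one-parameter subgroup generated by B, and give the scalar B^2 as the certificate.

B^2 term by term: the squares give (794/753)^2*(e12)^2 + (192/251)^2*(e13)^2 + (-72/251)^2*(e23)^2 = 630436/567009*(-1) + 36864/63001*(+1) + 5184/63001*(+1) = -4/9 (each basis 2-blade squares to minus the product of its generators' squares); cross terms between blades sharing an index anticommute and cancel. So B^2 = -4/9.
Answer: rotation, certificate B^2 = -4/9. Because -4/9 is invariant under every versor sandwich, the classification follows from its sign alone.


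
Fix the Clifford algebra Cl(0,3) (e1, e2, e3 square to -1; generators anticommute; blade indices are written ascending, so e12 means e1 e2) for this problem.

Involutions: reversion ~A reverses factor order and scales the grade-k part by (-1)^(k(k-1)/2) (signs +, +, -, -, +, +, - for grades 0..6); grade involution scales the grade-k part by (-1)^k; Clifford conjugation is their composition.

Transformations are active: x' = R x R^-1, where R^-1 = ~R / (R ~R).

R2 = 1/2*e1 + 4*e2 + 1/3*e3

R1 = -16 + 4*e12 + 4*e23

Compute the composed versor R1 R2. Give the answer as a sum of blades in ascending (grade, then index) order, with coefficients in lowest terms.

Distribute over the terms of R1 (each basis-blade product reordered to ascending indices, repeated generators contracted through their squares):
(-16) R2 = -8*e1 - 64*e2 - 16/3*e3
(4*e12) R2 = -16*e1 + 2*e2 + 4/3*e123
(4*e23) R2 = -4/3*e2 + 16*e3 + 2*e123
Summing the partial products and collecting blades:
Answer: -24*e1 - 190/3*e2 + 32/3*e3 + 10/3*e123


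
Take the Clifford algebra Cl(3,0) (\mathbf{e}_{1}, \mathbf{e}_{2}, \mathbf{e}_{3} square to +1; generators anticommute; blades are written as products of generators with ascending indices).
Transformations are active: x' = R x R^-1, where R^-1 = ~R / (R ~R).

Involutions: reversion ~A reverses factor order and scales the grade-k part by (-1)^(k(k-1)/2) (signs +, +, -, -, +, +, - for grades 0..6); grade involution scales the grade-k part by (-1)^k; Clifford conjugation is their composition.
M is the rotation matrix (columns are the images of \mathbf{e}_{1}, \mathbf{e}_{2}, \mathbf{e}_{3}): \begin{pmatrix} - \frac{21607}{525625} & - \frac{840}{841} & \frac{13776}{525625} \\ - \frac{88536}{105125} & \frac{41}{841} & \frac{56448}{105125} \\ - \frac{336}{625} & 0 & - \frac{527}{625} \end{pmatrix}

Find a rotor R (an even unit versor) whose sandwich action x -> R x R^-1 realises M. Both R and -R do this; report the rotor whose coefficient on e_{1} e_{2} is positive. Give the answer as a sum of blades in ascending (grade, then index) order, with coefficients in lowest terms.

Method: write R = a + b12*e_{1} e_{2} + b13*e_{1} e_{3} + b23*e_{2} e_{3} with a^2 + b12^2 + b13^2 + b23^2 = 1 (so R^-1 = ~R). Expanding the columns R e_j ~R gives tr M = 4a^2 - 1 and, from the antisymmetric part, M21 - M12 = -4a*b12, M13 - M31 = 4a*b13, M32 - M23 = -4a*b23.
Here tr M = -\frac{439189}{525625}, so a^2 = (1 + tr M)/4 = \frac{21609}{525625} and a = ±\frac{147}{725}. Taking a = \frac{147}{725}: M21 - M12 = \frac{16464}{105125}, M13 - M31 = \frac{296352}{525625}, M32 - M23 = -\frac{56448}{105125}, giving b12 = -\frac{28}{145}, b13 = \frac{504}{725}, b23 = \frac{96}{145}, i.e. R = \frac{147}{725} - \frac{28}{145} e_{1} e_{2} + \frac{504}{725} e_{1} e_{3} + \frac{96}{145} e_{2} e_{3}.
Its e_{1} e_{2} coefficient is negative, so report the other preimage -R.
Answer: -\frac{147}{725} + \frac{28}{145} e_{1} e_{2} - \frac{504}{725} e_{1} e_{3} - \frac{96}{145} e_{2} e_{3}. Key observation: the double cover Spin(3) -> SO(3) sends R and -R to the same matrix (trace -\frac{439189}{525625} here), so the stated sign of the e_{1} e_{2} coefficient is what selects one sheet.


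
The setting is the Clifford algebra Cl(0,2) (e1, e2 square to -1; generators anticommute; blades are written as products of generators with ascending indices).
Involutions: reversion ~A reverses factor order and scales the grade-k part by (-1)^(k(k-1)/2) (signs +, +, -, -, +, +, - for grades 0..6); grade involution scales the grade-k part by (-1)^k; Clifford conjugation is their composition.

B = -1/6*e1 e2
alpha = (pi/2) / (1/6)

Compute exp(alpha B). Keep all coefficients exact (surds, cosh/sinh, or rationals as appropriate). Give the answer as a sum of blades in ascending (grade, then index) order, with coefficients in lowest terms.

B^2 = (-1/6)^2*(e1 e2)^2 = 1/36*(-1) = -1/36 (a basis 2-blade squares to minus the product of its generators' squares).
B^2 = -1/36 — the negative square puts this in the circular regime; l = 1/6, alpha*l = pi/2, so exp(alpha B) = cos(pi/2) + (sin(pi/2)/(1/6))*B = 0 + (6)*B.
Answer: -e1 e2


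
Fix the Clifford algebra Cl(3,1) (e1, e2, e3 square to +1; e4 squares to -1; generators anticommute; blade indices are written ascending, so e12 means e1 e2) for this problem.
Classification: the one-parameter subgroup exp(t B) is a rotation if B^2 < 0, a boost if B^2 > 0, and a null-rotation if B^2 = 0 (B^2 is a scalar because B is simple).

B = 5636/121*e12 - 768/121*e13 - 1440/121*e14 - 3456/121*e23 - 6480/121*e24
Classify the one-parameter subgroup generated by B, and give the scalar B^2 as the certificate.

B^2 term by term: the squares give (5636/121)^2*(e12)^2 + (-768/121)^2*(e13)^2 + (-1440/121)^2*(e14)^2 + (-3456/121)^2*(e23)^2 + (-6480/121)^2*(e24)^2 = 31764496/14641*(-1) + 589824/14641*(-1) + 2073600/14641*(+1) + 11943936/14641*(-1) + 41990400/14641*(+1) = -16 (each basis 2-blade squares to minus the product of its generators' squares); cross terms between blades sharing an index anticommute and cancel; the commuting (index-disjoint) pairs give grade-4 terms 2*c*c'*(blade product), which cancel blade by blade — e1234: -9953280/14641 + 9953280/14641 = 0 — confirming B is simple. So B^2 = -16.
Answer: rotation, certificate B^2 = -16. One invariant decides it: the square -16 survives every conjugation, and its sign is exactly the classification.


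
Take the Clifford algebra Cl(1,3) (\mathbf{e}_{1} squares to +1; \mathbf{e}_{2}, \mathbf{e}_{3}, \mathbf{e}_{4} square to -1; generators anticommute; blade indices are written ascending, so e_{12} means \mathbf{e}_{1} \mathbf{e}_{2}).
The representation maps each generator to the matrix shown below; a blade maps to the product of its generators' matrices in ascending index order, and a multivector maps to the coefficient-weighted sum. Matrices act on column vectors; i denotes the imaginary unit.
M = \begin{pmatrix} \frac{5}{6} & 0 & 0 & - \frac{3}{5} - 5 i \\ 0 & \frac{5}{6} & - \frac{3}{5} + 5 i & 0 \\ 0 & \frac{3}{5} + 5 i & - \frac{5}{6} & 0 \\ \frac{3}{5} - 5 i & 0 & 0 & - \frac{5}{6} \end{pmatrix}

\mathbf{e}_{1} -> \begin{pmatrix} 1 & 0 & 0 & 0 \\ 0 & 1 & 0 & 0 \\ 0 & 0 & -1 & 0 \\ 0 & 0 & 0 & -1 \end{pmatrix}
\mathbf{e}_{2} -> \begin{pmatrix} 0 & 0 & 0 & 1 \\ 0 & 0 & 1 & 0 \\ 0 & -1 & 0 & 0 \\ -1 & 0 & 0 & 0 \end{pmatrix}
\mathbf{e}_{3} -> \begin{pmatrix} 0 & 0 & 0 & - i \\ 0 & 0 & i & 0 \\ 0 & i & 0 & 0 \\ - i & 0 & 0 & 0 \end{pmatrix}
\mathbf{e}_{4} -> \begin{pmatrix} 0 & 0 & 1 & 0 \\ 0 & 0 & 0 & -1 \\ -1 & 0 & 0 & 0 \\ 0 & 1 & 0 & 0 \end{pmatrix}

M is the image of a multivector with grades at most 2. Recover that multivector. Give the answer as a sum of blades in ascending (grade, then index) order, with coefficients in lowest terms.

Method: the blade images are trace-orthogonal — tr(rho(e_A) rho(e_B)^-1) = 4 if A = B and 0 otherwise — and rho(e_A)^-1 = (e_A)^2 * rho(e_A) with (e_A)^2 = +1 or -1, so the coefficient of e_A in the preimage is (e_A)^2 * tr(M rho(e_A))/4.
Nonzero projections over blades of grade <= 2: e_{1}: (e_{1})^2 = +1, tr(M rho(e_{1})) = \frac{10}{3}, coefficient \frac{5}{6}; e_{2}: (e_{2})^2 = -1, tr(M rho(e_{2})) = \frac{12}{5}, coefficient -\frac{3}{5}; e_{3}: (e_{3})^2 = -1, tr(M rho(e_{3})) = -20, coefficient 5. Every other blade of grade <= 2 projects to 0.
Answer: \frac{5}{6} e_{1} - \frac{3}{5} e_{2} + 5 e_{3}


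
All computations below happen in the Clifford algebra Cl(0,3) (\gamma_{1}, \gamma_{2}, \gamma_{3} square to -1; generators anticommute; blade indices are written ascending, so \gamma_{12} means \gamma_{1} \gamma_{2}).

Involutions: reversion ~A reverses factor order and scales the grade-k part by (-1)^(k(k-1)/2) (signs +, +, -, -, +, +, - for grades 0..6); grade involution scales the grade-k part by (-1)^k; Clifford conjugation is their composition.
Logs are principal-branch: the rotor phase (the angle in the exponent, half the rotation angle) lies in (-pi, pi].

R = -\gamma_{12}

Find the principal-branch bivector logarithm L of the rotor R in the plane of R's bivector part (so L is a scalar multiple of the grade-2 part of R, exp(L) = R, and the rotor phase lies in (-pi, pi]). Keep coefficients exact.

The scalar part of R is 0, so the principal-branch rotor phase is pinned; divide the bivector part by its sine to get the unit plane — L is the phase times that plane.
Concretely: cos(phase) = 0 gives phase = ±\frac{\pi}{2}, and since phase/sin(phase) is even the sign is immaterial: L = (phase/sin(phase)) * <R>_2 = (\frac{\pi}{2}) * <R>_2.
Answer: - \frac{\pi}{2} \gamma_{12}


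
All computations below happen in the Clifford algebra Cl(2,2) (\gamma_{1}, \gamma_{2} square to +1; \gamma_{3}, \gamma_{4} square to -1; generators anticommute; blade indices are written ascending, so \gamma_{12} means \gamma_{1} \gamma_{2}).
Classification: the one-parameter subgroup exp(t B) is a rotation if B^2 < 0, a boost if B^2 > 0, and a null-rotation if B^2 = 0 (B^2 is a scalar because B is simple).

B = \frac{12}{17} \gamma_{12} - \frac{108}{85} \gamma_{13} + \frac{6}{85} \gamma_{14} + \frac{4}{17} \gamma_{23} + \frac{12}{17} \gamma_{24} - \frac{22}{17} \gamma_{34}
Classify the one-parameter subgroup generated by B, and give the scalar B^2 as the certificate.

B^2 term by term: the squares give (\frac{12}{17})^2*(\gamma_{12})^2 + (-\frac{108}{85})^2*(\gamma_{13})^2 + (\frac{6}{85})^2*(\gamma_{14})^2 + (\frac{4}{17})^2*(\gamma_{23})^2 + (\frac{12}{17})^2*(\gamma_{24})^2 + (-\frac{22}{17})^2*(\gamma_{34})^2 = \frac{144}{289}*(-1) + \frac{11664}{7225}*(+1) + \frac{36}{7225}*(+1) + \frac{16}{289}*(+1) + \frac{144}{289}*(+1) + \frac{484}{289}*(-1) = 0 (each basis 2-blade squares to minus the product of its generators' squares); cross terms between blades sharing an index anticommute and cancel; the commuting (index-disjoint) pairs give grade-4 terms 2*c*c'*(blade product), which cancel blade by blade — \gamma_{1234}: -\frac{528}{289} + \frac{2592}{1445} + \frac{48}{1445} = 0 — confirming B is simple. So B^2 = 0.
Answer: null-rotation, certificate B^2 = 0. The invariant at work: B^2 = 0 is unchanged by conjugation, hence its sign classifies the subgroup whatever basis B is written in.


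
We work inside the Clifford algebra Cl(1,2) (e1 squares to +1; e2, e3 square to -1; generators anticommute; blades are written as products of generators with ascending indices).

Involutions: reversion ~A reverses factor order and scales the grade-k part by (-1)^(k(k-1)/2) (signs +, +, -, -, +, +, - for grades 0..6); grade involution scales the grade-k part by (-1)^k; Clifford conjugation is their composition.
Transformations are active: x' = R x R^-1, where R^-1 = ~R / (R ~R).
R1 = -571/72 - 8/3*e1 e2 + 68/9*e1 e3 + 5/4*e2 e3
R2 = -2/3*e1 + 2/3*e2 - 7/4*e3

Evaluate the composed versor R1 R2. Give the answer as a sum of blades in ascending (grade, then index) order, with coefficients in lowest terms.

Distribute over the terms of R2 (each basis-blade product reordered to ascending indices, repeated generators contracted through their squares):
R1 (-2/3*e1) = 571/108*e1 - 16/9*e2 + 136/27*e3 - 5/6*e1 e2 e3
R1 (2/3*e2) = 16/9*e1 - 571/108*e2 + 5/6*e3 - 136/27*e1 e2 e3
R1 (-7/4*e3) = 119/9*e1 + 35/16*e2 + 3997/288*e3 + 14/3*e1 e2 e3
Summing the partial products and collecting blades:
Answer: 2191/108*e1 - 2107/432*e2 + 17063/864*e3 - 65/54*e1 e2 e3


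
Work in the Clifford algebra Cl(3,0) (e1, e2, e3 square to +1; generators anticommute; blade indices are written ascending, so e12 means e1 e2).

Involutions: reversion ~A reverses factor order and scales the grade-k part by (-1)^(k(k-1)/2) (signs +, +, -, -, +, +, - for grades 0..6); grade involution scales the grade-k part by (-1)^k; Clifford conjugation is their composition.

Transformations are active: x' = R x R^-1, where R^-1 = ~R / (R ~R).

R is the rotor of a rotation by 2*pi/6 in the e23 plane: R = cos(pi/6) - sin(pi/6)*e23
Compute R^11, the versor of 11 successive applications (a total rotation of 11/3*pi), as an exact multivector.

Half-angle bookkeeping: 11 applications in e23 add up to rotor phase 11*pi/6 = 11*pi/6, so R^11 = cos(11*pi/6) - sin(11*pi/6)*e23.
cos(11*pi/6) = sqrt(3)/2 and sin(11*pi/6) = -1/2, so R^11 = sqrt(3)/2 + 1/2*e23. The net rotation is 5/3*pi (after discarding 1 full turn, each of which contributes a factor -1 to the rotor); the rotor keeps the half-angle phase exactly.
Answer: sqrt(3)/2 + 1/2*e23


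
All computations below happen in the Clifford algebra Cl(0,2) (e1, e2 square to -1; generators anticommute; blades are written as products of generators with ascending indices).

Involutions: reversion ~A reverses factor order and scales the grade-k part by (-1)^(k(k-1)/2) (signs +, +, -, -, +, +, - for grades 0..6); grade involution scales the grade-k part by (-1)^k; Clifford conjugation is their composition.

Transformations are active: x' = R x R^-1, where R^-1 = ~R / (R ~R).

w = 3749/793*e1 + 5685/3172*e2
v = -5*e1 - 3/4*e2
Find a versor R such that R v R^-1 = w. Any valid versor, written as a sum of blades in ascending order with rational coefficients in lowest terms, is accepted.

Sketch: the shared square -409/16 makes R = v + w = -216/793*e1 + 1653/1586*e2 the natural versor; its sandwich fixes that direction, negates (v - w)/2, and sends v to w.
Answer: -216/793*e1 + 1653/1586*e2


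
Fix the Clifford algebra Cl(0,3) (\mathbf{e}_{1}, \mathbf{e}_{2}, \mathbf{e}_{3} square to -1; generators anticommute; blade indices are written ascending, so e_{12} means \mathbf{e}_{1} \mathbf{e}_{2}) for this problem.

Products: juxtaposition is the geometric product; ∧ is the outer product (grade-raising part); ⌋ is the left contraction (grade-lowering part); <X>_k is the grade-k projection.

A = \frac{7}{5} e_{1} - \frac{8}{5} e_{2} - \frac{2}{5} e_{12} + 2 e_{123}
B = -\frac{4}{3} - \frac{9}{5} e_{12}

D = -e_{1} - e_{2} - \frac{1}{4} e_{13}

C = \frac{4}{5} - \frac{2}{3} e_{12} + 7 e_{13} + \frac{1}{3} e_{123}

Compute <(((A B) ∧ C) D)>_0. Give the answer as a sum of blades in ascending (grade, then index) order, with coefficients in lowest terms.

step 1: -\frac{18}{25} + \frac{76}{75} e_{1} + \frac{349}{75} e_{2} + \frac{18}{5} e_{3} + \frac{8}{15} e_{12} - \frac{8}{3} e_{123}
step 2: -\frac{72}{125} + \frac{304}{375} e_{1} + \frac{1396}{375} e_{2} + \frac{72}{25} e_{3} + \frac{68}{75} e_{12} - \frac{126}{25} e_{13} - \frac{2801}{75} e_{123}
step 3: \frac{491}{150} + \frac{286}{375} e_{1} + \frac{4503}{500} e_{2} + \frac{1966}{375} e_{3} + \frac{364}{125} e_{12} + \frac{15139}{375} e_{13} - \frac{2602}{75} e_{23} - \frac{1541}{375} e_{123}
step 4: \frac{491}{150}
Answer: \frac{491}{150}


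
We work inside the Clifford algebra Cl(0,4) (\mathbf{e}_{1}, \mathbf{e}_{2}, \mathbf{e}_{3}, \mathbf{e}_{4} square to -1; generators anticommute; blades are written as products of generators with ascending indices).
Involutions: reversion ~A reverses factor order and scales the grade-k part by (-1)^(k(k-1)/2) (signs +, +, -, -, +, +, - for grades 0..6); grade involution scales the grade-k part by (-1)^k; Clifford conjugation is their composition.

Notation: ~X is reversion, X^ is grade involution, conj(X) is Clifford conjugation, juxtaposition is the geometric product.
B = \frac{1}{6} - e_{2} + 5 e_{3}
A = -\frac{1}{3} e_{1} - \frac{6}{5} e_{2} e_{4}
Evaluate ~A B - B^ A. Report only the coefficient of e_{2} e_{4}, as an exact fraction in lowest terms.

first term: -\frac{1}{18} e_{1} - \frac{6}{5} e_{4} + \frac{1}{3} e_{1} e_{2} - \frac{5}{3} e_{1} e_{3} + \frac{1}{5} e_{2} e_{4} - 6 e_{2} e_{3} e_{4}
second term: -\frac{1}{18} e_{1} + \frac{6}{5} e_{4} + \frac{1}{3} e_{1} e_{2} - \frac{5}{3} e_{1} e_{3} - \frac{1}{5} e_{2} e_{4} - 6 e_{2} e_{3} e_{4}
Answer: \frac{2}{5}


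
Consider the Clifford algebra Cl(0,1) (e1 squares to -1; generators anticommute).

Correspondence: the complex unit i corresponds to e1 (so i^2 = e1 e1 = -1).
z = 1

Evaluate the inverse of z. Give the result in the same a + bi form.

In blades: z = 1.
With qbar = 1 (scalar fixed, mapped units negated), z qbar = 1 (the sum of squared coefficients), so z^-1 = qbar / (1) = 1; translating back:
Answer: 1


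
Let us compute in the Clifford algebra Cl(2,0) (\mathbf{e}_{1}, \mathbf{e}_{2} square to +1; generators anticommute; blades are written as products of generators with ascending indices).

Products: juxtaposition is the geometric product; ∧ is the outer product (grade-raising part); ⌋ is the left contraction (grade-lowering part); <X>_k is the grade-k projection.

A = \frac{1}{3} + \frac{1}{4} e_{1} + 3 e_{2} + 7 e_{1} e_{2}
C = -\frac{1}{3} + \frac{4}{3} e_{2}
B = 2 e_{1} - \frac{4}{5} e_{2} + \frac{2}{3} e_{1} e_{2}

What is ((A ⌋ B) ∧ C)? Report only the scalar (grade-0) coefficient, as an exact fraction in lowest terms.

step 1: -\frac{197}{30} - \frac{4}{3} e_{1} - \frac{1}{10} e_{2} + \frac{2}{9} e_{1} e_{2}
step 2: \frac{197}{90} + \frac{4}{9} e_{1} - \frac{157}{18} e_{2} - \frac{50}{27} e_{1} e_{2}
Answer: \frac{197}{90}


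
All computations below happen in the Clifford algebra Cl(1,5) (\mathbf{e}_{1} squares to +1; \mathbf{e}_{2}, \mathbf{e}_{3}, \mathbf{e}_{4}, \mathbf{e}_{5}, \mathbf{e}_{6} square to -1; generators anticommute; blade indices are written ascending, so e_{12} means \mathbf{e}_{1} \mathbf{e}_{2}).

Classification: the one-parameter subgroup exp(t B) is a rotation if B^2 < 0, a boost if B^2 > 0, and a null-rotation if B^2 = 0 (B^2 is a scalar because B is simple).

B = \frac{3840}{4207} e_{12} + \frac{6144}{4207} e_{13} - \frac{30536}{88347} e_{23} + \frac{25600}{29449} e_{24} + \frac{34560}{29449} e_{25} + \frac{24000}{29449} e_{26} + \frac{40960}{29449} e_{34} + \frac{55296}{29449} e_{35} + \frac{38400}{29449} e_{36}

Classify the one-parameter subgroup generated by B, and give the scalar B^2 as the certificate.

B^2 term by term: the squares give (\frac{3840}{4207})^2*(e_{12})^2 + (\frac{6144}{4207})^2*(e_{13})^2 + (-\frac{30536}{88347})^2*(e_{23})^2 + (\frac{25600}{29449})^2*(e_{24})^2 + (\frac{34560}{29449})^2*(e_{25})^2 + (\frac{24000}{29449})^2*(e_{26})^2 + (\frac{40960}{29449})^2*(e_{34})^2 + (\frac{55296}{29449})^2*(e_{35})^2 + (\frac{38400}{29449})^2*(e_{36})^2 = \frac{14745600}{17698849}*(+1) + \frac{37748736}{17698849}*(+1) + \frac{932447296}{7805192409}*(-1) + \frac{655360000}{867243601}*(-1) + \frac{1194393600}{867243601}*(-1) + \frac{576000000}{867243601}*(-1) + \frac{1677721600}{867243601}*(-1) + \frac{3057647616}{867243601}*(-1) + \frac{1474560000}{867243601}*(-1) = -\frac{64}{9} (each basis 2-blade squares to minus the product of its generators' squares); cross terms between blades sharing an index anticommute and cancel; the commuting (index-disjoint) pairs give grade-4 terms 2*c*c'*(blade product), which cancel blade by blade — e_{1234}: \frac{314572800}{123891943} - \frac{314572800}{123891943} = 0; e_{1235}: \frac{424673280}{123891943} - \frac{424673280}{123891943} = 0; e_{1236}: \frac{294912000}{123891943} - \frac{294912000}{123891943} = 0; e_{2345}: -\frac{2831155200}{867243601} + \frac{2831155200}{867243601} = 0; e_{2346}: -\frac{1966080000}{867243601} + \frac{1966080000}{867243601} = 0; e_{2356}: -\frac{2654208000}{867243601} + \frac{2654208000}{867243601} = 0 — confirming B is simple. So B^2 = -\frac{64}{9}.
Answer: rotation, certificate B^2 = -\frac{64}{9}. B^2 = -\frac{64}{9} is basis-independent, so its sign is the whole story.


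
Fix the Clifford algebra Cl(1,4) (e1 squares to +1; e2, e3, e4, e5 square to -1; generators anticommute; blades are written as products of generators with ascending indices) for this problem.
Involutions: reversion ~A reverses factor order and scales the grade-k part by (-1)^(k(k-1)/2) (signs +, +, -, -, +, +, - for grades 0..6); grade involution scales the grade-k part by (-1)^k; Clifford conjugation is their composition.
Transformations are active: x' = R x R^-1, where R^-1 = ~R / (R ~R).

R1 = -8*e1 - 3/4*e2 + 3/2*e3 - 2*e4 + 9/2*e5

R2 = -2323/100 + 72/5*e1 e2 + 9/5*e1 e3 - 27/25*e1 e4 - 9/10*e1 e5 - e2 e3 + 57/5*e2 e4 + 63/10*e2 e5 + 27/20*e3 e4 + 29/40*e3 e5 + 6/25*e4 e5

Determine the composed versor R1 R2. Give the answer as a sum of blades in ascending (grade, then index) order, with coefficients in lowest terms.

Distribute over the terms of R1 (each basis-blade product reordered to ascending indices, repeated generators contracted through their squares):
(-8*e1) R2 = 4646/25*e1 - 576/5*e2 - 72/5*e3 + 216/25*e4 + 36/5*e5 + 8*e1 e2 e3 - 456/5*e1 e2 e4 - 252/5*e1 e2 e5 - 54/5*e1 e3 e4 - 29/5*e1 e3 e5 - 48/25*e1 e4 e5
(-3/4*e2) R2 = -54/5*e1 + 6969/400*e2 - 3/4*e3 + 171/20*e4 + 189/40*e5 + 27/20*e1 e2 e3 - 81/100*e1 e2 e4 - 27/40*e1 e2 e5 - 81/80*e2 e3 e4 - 87/160*e2 e3 e5 - 9/50*e2 e4 e5
(3/2*e3) R2 = 27/10*e1 - 3/2*e2 - 6969/200*e3 - 81/40*e4 - 87/80*e5 + 108/5*e1 e2 e3 + 81/50*e1 e3 e4 + 27/20*e1 e3 e5 - 171/10*e2 e3 e4 - 189/20*e2 e3 e5 + 9/25*e3 e4 e5
(-2*e4) R2 = 54/25*e1 - 114/5*e2 - 27/10*e3 + 2323/50*e4 + 12/25*e5 - 144/5*e1 e2 e4 - 18/5*e1 e3 e4 - 9/5*e1 e4 e5 + 2*e2 e3 e4 + 63/5*e2 e4 e5 + 29/20*e3 e4 e5
(9/2*e5) R2 = -81/20*e1 + 567/20*e2 + 261/80*e3 + 27/25*e4 - 20907/200*e5 + 324/5*e1 e2 e5 + 81/10*e1 e3 e5 - 243/50*e1 e4 e5 - 9/2*e2 e3 e5 + 513/10*e2 e4 e5 + 243/40*e3 e4 e5
Summing the partial products and collecting blades:
Answer: 3517/20*e1 - 37491/400*e2 - 19773/400*e3 + 12541/200*e4 - 37287/400*e5 + 619/20*e1 e2 e3 - 12081/100*e1 e2 e4 + 549/40*e1 e2 e5 - 639/50*e1 e3 e4 + 73/20*e1 e3 e5 - 429/50*e1 e4 e5 - 1289/80*e2 e3 e4 - 2319/160*e2 e3 e5 + 1593/25*e2 e4 e5 + 1577/200*e3 e4 e5


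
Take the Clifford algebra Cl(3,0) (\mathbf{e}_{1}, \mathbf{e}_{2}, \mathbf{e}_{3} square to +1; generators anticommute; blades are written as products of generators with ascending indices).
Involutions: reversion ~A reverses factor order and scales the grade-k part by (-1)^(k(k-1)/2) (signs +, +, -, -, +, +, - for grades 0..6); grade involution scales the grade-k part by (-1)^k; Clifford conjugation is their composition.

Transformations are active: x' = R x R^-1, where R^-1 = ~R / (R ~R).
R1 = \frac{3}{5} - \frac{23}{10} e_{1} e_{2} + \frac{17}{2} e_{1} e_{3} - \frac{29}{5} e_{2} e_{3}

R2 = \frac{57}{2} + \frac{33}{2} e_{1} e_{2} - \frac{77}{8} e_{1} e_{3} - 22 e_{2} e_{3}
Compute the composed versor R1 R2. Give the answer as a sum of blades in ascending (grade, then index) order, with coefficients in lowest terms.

Distribute over the terms of R1 (each basis-blade product reordered to ascending indices, repeated generators contracted through their squares):
(\frac{3}{5}) R2 = \frac{171}{10} + \frac{99}{10} e_{1} e_{2} - \frac{231}{40} e_{1} e_{3} - \frac{66}{5} e_{2} e_{3}
(-\frac{23}{10} e_{1} e_{2}) R2 = \frac{759}{20} - \frac{1311}{20} e_{1} e_{2} + \frac{253}{5} e_{1} e_{3} - \frac{1771}{80} e_{2} e_{3}
(\frac{17}{2} e_{1} e_{3}) R2 = \frac{1309}{16} + 187 e_{1} e_{2} + \frac{969}{4} e_{1} e_{3} + \frac{561}{4} e_{2} e_{3}
(-\frac{29}{5} e_{2} e_{3}) R2 = -\frac{638}{5} + \frac{2233}{40} e_{1} e_{2} + \frac{957}{10} e_{1} e_{3} - \frac{1653}{10} e_{2} e_{3}
Summing the partial products and collecting blades:
Answer: \frac{741}{80} + \frac{7487}{40} e_{1} e_{2} + \frac{15311}{40} e_{1} e_{3} - \frac{4831}{80} e_{2} e_{3}


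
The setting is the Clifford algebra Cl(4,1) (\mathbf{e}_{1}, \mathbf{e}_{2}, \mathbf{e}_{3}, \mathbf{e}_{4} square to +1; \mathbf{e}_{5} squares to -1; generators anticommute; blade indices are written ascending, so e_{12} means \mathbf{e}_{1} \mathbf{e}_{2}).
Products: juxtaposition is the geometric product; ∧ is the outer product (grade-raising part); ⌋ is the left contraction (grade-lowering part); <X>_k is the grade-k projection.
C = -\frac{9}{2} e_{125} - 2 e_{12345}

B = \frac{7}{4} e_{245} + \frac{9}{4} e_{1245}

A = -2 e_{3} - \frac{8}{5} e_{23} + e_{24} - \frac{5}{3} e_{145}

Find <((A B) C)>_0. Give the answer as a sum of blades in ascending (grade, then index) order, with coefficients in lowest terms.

step 1: -\frac{15}{4} e_{2} - \frac{7}{4} e_{5} - \frac{35}{12} e_{12} - \frac{9}{4} e_{15} + \frac{14}{5} e_{345} + \frac{18}{5} e_{1345} + \frac{7}{2} e_{2345} - \frac{9}{2} e_{12345}
step 2: -9 + 7 e_{1} - \frac{693}{40} e_{2} - \frac{105}{8} e_{5} - \frac{539}{40} e_{12} - \frac{135}{8} e_{15} + \frac{81}{4} e_{34} - \frac{63}{4} e_{134} + \frac{117}{10} e_{234} - \frac{35}{6} e_{345} + \frac{91}{10} e_{1234} - \frac{15}{2} e_{1345}
step 3: -9
Answer: -9


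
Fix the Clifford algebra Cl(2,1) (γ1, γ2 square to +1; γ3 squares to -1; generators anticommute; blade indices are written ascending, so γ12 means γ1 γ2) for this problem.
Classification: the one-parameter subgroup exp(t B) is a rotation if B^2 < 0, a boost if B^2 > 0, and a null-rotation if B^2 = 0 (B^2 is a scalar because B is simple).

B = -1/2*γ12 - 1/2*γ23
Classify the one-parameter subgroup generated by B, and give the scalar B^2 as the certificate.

B^2 term by term: the squares give (-1/2)^2*(γ12)^2 + (-1/2)^2*(γ23)^2 = 1/4*(-1) + 1/4*(+1) = 0 (each basis 2-blade squares to minus the product of its generators' squares); cross terms between blades sharing an index anticommute and cancel. So B^2 = 0.
Answer: null-rotation, certificate B^2 = 0. Note: conjugating B changes its blade decomposition but never the scalar B^2 = 0, whose sign settles the classification.


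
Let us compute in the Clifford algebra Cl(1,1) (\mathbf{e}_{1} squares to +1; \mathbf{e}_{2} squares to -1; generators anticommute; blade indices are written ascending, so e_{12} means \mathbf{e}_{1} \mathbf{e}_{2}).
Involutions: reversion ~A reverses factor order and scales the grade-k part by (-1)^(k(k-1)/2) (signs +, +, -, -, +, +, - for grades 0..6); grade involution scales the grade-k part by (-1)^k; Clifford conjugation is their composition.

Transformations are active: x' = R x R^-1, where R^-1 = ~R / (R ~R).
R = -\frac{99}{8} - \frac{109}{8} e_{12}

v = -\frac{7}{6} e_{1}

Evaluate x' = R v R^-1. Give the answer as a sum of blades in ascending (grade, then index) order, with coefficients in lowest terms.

~R = -\frac{99}{8} + \frac{109}{8} e_{12}, and R ~R = -\frac{65}{2}, so R^-1 = ~R / (-\frac{65}{2}).
R v = \frac{231}{16} e_{1} - \frac{763}{48} e_{2}
Answer: \frac{75887}{6240} e_{1} - \frac{25179}{2080} e_{2}


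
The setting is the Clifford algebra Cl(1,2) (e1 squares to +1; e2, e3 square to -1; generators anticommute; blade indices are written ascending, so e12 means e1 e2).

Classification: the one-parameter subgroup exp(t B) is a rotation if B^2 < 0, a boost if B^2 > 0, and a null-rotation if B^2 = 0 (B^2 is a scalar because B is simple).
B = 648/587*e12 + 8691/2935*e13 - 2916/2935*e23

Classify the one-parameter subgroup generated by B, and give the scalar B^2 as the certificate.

B^2 term by term: the squares give (648/587)^2*(e12)^2 + (8691/2935)^2*(e13)^2 + (-2916/2935)^2*(e23)^2 = 419904/344569*(+1) + 75533481/8614225*(+1) + 8503056/8614225*(-1) = 9 (each basis 2-blade squares to minus the product of its generators' squares); cross terms between blades sharing an index anticommute and cancel. So B^2 = 9.
Answer: boost, certificate B^2 = 9. The scalar 9 is the complete invariant here: its sign names the subgroup type.


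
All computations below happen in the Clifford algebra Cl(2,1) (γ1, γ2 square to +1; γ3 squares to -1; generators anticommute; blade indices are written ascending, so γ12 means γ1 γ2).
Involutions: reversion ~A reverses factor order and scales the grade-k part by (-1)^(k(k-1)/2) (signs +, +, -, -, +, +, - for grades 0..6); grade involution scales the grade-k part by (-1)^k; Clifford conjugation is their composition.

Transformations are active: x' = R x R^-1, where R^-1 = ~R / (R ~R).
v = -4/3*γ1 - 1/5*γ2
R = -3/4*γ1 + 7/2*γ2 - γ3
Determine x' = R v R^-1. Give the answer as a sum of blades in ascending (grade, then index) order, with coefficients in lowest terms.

~R = -3/4*γ1 + 7/2*γ2 - γ3, and R ~R = 189/16, so R^-1 = ~R / (189/16).
R v = 3/10 + 289/60*γ12 - 4/3*γ13 - 1/5*γ23
Answer: 136/105*γ1 + 17/45*γ2 - 16/315*γ3


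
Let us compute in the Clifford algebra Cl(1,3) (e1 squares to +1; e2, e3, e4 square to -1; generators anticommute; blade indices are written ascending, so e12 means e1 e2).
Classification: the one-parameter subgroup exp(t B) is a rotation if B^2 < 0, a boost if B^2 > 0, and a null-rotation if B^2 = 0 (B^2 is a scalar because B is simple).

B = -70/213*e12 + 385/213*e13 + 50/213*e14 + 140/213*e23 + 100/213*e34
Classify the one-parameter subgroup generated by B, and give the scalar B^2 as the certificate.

B^2 term by term: the squares give (-70/213)^2*(e12)^2 + (385/213)^2*(e13)^2 + (50/213)^2*(e14)^2 + (140/213)^2*(e23)^2 + (100/213)^2*(e34)^2 = 4900/45369*(+1) + 148225/45369*(+1) + 2500/45369*(+1) + 19600/45369*(-1) + 10000/45369*(-1) = 25/9 (each basis 2-blade squares to minus the product of its generators' squares); cross terms between blades sharing an index anticommute and cancel; the commuting (index-disjoint) pairs give grade-4 terms 2*c*c'*(blade product), which cancel blade by blade — e1234: -14000/45369 + 14000/45369 = 0 — confirming B is simple. So B^2 = 25/9.
Answer: boost, certificate B^2 = 25/9. No conjugation can change B^2 = 25/9; the sign gives the class.


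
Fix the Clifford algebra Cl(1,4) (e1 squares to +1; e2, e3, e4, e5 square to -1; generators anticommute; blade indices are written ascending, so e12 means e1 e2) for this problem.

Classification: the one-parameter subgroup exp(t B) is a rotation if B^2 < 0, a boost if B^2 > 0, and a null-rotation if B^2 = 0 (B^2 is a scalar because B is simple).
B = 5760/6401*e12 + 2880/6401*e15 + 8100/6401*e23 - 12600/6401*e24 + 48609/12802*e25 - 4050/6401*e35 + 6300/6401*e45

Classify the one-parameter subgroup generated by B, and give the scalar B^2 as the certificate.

B^2 term by term: the squares give (5760/6401)^2*(e12)^2 + (2880/6401)^2*(e15)^2 + (8100/6401)^2*(e23)^2 + (-12600/6401)^2*(e24)^2 + (48609/12802)^2*(e25)^2 + (-4050/6401)^2*(e35)^2 + (6300/6401)^2*(e45)^2 = 33177600/40972801*(+1) + 8294400/40972801*(+1) + 65610000/40972801*(-1) + 158760000/40972801*(-1) + 2362834881/163891204*(-1) + 16402500/40972801*(-1) + 39690000/40972801*(-1) = -81/4 (each basis 2-blade squares to minus the product of its generators' squares); cross terms between blades sharing an index anticommute and cancel; the commuting (index-disjoint) pairs give grade-4 terms 2*c*c'*(blade product), which cancel blade by blade — e1235: -46656000/40972801 + 46656000/40972801 = 0; e1245: 72576000/40972801 - 72576000/40972801 = 0; e2345: 102060000/40972801 - 102060000/40972801 = 0 — confirming B is simple. So B^2 = -81/4.
Answer: rotation, certificate B^2 = -81/4. Why this suffices: the scalar -81/4 survives any versor conjugation, so its sign alone determines the class however B is presented.


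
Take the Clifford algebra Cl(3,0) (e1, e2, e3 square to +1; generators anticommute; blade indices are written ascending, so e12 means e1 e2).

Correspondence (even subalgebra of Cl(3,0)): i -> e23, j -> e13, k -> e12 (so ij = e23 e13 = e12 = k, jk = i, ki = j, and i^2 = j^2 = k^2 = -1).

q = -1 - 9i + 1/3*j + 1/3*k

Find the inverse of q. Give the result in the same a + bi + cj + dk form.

In blades: q = -1 + 1/3*e12 + 1/3*e13 - 9*e23.
With qbar = -1 - 1/3*e12 - 1/3*e13 + 9*e23 (scalar fixed, mapped units negated), q qbar = 740/9 (the sum of squared coefficients), so q^-1 = qbar / (740/9) = -9/740 - 3/740*e12 - 3/740*e13 + 81/740*e23; translating back:
Answer: -9/740 + 81/740*i - 3/740*j - 3/740*k


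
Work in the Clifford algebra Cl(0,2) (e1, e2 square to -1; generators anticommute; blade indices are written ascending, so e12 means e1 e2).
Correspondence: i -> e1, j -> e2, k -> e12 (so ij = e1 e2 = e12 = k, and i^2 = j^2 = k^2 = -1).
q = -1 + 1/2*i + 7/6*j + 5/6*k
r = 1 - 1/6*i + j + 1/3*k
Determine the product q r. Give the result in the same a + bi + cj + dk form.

In blades: q = -1 + 1/2*e1 + 7/6*e2 + 5/6*e12, r = 1 - 1/6*e1 + e2 + 1/3*e12.
Distribute q over r term by term (generator squares from the signature, products reordered to ascending indices): (-1)*r = -1 + 1/6*e1 - e2 - 1/3*e12; (1/2*e1)*r = 1/12 + 1/2*e1 - 1/6*e2 + 1/2*e12; (7/6*e2)*r = -7/6 + 7/18*e1 + 7/6*e2 + 7/36*e12; (5/6*e12)*r = -5/18 - 5/6*e1 - 5/36*e2 + 5/6*e12.
Sum: -85/36 + 2/9*e1 - 5/36*e2 + 43/36*e12; translating back through the correspondence:
Answer: -85/36 + 2/9*i - 5/36*j + 43/36*k


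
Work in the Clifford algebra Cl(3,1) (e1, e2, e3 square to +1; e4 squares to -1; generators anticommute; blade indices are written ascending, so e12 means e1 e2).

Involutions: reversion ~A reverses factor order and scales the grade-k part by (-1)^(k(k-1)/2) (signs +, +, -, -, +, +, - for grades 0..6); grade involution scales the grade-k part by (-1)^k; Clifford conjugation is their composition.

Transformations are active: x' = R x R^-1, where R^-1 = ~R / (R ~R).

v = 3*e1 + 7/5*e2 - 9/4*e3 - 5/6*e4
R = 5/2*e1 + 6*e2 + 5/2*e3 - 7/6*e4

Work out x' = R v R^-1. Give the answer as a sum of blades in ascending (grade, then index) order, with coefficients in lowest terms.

~R = 5/2*e1 + 6*e2 + 5/2*e3 - 7/6*e4, and R ~R = 1697/36, so R^-1 = ~R / (1697/36).
R v = 3349/360 - 29/2*e12 - 105/8*e13 + 17/12*e14 - 17*e23 - 101/30*e24 - 113/24*e34
Answer: -6833/3394*e1 + 1643/1697*e2 + 21971/6788*e3 + 9491/25455*e4


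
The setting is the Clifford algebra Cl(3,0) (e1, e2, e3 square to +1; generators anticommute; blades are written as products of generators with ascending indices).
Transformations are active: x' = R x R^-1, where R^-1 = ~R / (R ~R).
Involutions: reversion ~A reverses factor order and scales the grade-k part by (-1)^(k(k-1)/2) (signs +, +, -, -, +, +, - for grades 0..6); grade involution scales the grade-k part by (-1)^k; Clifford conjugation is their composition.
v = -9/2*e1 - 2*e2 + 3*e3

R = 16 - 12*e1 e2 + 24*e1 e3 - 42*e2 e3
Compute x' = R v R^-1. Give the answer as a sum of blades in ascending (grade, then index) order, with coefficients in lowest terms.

~R = 16 + 12*e1 e2 - 24*e1 e3 + 42*e2 e3, and R ~R = 2740, so R^-1 = ~R / (2740).
R v = 24*e1 - 212*e2 + 72*e3 + 201*e1 e2 e3
Answer: -1893/1370*e1 - 2738/685*e2 - 537/137*e3


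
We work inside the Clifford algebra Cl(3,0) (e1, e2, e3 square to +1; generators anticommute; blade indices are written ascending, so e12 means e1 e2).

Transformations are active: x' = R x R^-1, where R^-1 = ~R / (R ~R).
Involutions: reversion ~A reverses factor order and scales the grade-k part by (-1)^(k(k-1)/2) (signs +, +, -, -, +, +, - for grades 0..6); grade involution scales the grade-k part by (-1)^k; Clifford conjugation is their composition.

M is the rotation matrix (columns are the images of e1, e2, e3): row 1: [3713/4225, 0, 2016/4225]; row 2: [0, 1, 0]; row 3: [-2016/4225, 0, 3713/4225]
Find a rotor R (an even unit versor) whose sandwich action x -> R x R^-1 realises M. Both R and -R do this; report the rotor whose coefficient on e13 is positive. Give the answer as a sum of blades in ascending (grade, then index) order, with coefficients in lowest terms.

Method: write R = a + b12*e12 + b13*e13 + b23*e23 with a^2 + b12^2 + b13^2 + b23^2 = 1 (so R^-1 = ~R). Expanding the columns R e_j ~R gives tr M = 4a^2 - 1 and, from the antisymmetric part, M21 - M12 = -4a*b12, M13 - M31 = 4a*b13, M32 - M23 = -4a*b23.
Here tr M = 11651/4225, so a^2 = (1 + tr M)/4 = 3969/4225 and a = ±63/65. Taking a = 63/65: M21 - M12 = 0, M13 - M31 = 4032/4225, M32 - M23 = 0, giving b12 = 0, b13 = 16/65, b23 = 0, i.e. R = 63/65 + 16/65*e13.
Its e13 coefficient is already positive.
Answer: 63/65 + 16/65*e13. Sheet selection: the two-to-one cover makes ±R indistinguishable at the matrix level (trace 11651/4225), so uniqueness comes from the required sign on e13.


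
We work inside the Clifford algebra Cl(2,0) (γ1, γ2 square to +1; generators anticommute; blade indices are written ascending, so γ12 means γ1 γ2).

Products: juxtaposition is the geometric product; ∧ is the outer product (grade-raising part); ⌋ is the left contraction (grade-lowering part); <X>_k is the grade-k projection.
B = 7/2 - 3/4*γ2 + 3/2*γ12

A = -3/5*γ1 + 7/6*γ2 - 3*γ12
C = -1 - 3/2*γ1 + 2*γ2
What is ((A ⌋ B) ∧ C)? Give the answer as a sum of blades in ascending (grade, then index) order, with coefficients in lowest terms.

step 1: 29/8 - 7/4*γ1 - 9/10*γ2
step 2: -29/8 - 59/16*γ1 + 163/20*γ2 - 97/20*γ12
Answer: -29/8 - 59/16*γ1 + 163/20*γ2 - 97/20*γ12
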